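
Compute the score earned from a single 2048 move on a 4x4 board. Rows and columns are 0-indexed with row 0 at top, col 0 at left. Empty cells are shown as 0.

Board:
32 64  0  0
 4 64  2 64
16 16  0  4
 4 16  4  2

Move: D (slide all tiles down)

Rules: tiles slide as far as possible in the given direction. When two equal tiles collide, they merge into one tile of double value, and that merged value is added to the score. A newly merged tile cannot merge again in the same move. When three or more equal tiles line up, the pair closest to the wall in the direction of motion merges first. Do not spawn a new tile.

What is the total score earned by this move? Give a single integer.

Answer: 160

Derivation:
Slide down:
col 0: [32, 4, 16, 4] -> [32, 4, 16, 4]  score +0 (running 0)
col 1: [64, 64, 16, 16] -> [0, 0, 128, 32]  score +160 (running 160)
col 2: [0, 2, 0, 4] -> [0, 0, 2, 4]  score +0 (running 160)
col 3: [0, 64, 4, 2] -> [0, 64, 4, 2]  score +0 (running 160)
Board after move:
 32   0   0   0
  4   0   0  64
 16 128   2   4
  4  32   4   2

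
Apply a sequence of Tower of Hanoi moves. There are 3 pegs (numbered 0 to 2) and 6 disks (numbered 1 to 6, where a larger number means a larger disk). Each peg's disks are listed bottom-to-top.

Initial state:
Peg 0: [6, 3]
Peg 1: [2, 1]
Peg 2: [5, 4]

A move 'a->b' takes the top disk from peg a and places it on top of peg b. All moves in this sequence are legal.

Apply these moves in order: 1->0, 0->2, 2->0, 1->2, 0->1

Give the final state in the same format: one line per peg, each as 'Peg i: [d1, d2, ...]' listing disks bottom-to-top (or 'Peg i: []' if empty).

After move 1 (1->0):
Peg 0: [6, 3, 1]
Peg 1: [2]
Peg 2: [5, 4]

After move 2 (0->2):
Peg 0: [6, 3]
Peg 1: [2]
Peg 2: [5, 4, 1]

After move 3 (2->0):
Peg 0: [6, 3, 1]
Peg 1: [2]
Peg 2: [5, 4]

After move 4 (1->2):
Peg 0: [6, 3, 1]
Peg 1: []
Peg 2: [5, 4, 2]

After move 5 (0->1):
Peg 0: [6, 3]
Peg 1: [1]
Peg 2: [5, 4, 2]

Answer: Peg 0: [6, 3]
Peg 1: [1]
Peg 2: [5, 4, 2]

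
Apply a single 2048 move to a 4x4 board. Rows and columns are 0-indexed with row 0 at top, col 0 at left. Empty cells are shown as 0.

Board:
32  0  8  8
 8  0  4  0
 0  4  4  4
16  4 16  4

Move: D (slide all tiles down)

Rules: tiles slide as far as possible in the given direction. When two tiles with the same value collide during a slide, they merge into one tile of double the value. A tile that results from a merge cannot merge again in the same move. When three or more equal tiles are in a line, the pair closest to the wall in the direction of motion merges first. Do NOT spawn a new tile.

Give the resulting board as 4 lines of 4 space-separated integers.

Answer:  0  0  0  0
32  0  8  0
 8  0  8  8
16  8 16  8

Derivation:
Slide down:
col 0: [32, 8, 0, 16] -> [0, 32, 8, 16]
col 1: [0, 0, 4, 4] -> [0, 0, 0, 8]
col 2: [8, 4, 4, 16] -> [0, 8, 8, 16]
col 3: [8, 0, 4, 4] -> [0, 0, 8, 8]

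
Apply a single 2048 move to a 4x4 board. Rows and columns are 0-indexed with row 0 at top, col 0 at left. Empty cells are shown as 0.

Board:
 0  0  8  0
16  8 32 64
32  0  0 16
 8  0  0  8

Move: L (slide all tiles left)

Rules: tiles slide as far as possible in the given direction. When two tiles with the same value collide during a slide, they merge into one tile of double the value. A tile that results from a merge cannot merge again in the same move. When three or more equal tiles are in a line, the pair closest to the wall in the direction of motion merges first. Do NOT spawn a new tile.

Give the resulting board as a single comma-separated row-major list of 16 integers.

Answer: 8, 0, 0, 0, 16, 8, 32, 64, 32, 16, 0, 0, 16, 0, 0, 0

Derivation:
Slide left:
row 0: [0, 0, 8, 0] -> [8, 0, 0, 0]
row 1: [16, 8, 32, 64] -> [16, 8, 32, 64]
row 2: [32, 0, 0, 16] -> [32, 16, 0, 0]
row 3: [8, 0, 0, 8] -> [16, 0, 0, 0]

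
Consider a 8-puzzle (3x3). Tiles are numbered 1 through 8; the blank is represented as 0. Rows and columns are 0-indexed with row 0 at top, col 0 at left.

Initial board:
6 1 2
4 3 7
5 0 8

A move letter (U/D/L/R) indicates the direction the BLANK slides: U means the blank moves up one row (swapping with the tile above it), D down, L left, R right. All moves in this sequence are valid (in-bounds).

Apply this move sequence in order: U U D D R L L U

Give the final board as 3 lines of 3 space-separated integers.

Answer: 6 1 2
0 3 7
4 5 8

Derivation:
After move 1 (U):
6 1 2
4 0 7
5 3 8

After move 2 (U):
6 0 2
4 1 7
5 3 8

After move 3 (D):
6 1 2
4 0 7
5 3 8

After move 4 (D):
6 1 2
4 3 7
5 0 8

After move 5 (R):
6 1 2
4 3 7
5 8 0

After move 6 (L):
6 1 2
4 3 7
5 0 8

After move 7 (L):
6 1 2
4 3 7
0 5 8

After move 8 (U):
6 1 2
0 3 7
4 5 8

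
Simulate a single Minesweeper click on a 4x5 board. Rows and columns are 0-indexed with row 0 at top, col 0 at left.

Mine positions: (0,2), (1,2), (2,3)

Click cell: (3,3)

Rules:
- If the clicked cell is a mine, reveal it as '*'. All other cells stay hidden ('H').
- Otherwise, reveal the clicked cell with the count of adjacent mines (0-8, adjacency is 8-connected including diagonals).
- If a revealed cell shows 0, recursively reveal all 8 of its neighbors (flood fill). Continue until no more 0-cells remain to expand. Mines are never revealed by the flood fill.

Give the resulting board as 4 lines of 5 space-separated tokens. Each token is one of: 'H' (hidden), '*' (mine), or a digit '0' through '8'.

H H H H H
H H H H H
H H H H H
H H H 1 H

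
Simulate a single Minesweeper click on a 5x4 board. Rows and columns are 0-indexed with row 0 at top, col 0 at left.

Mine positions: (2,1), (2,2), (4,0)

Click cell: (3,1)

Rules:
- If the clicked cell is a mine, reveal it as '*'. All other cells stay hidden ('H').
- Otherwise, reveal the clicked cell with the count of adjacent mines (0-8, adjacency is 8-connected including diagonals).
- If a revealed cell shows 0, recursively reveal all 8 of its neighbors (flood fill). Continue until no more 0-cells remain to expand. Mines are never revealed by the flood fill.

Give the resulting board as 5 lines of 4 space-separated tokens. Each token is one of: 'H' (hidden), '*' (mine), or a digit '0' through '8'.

H H H H
H H H H
H H H H
H 3 H H
H H H H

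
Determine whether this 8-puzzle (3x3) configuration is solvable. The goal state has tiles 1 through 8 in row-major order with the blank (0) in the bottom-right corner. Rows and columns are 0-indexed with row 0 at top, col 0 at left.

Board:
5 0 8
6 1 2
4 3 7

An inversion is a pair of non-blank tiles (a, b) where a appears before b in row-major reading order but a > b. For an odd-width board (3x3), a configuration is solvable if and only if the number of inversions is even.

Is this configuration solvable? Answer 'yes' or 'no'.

Inversions (pairs i<j in row-major order where tile[i] > tile[j] > 0): 15
15 is odd, so the puzzle is not solvable.

Answer: no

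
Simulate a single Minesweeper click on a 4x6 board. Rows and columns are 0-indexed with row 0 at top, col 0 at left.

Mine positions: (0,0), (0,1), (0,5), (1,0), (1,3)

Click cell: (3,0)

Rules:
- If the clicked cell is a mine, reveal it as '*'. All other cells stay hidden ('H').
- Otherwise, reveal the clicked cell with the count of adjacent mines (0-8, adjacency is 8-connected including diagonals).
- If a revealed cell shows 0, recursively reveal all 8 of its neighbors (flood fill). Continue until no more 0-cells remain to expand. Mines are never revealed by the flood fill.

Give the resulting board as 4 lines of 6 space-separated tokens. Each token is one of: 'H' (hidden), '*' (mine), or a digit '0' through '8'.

H H H H H H
H H H H 2 1
1 1 1 1 1 0
0 0 0 0 0 0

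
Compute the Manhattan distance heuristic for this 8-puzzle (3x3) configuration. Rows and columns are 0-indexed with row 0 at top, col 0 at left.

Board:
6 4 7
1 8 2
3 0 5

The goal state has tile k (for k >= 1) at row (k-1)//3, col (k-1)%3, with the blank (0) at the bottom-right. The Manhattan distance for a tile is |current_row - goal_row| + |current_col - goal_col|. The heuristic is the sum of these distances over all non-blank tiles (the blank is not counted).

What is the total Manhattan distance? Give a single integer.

Answer: 19

Derivation:
Tile 6: at (0,0), goal (1,2), distance |0-1|+|0-2| = 3
Tile 4: at (0,1), goal (1,0), distance |0-1|+|1-0| = 2
Tile 7: at (0,2), goal (2,0), distance |0-2|+|2-0| = 4
Tile 1: at (1,0), goal (0,0), distance |1-0|+|0-0| = 1
Tile 8: at (1,1), goal (2,1), distance |1-2|+|1-1| = 1
Tile 2: at (1,2), goal (0,1), distance |1-0|+|2-1| = 2
Tile 3: at (2,0), goal (0,2), distance |2-0|+|0-2| = 4
Tile 5: at (2,2), goal (1,1), distance |2-1|+|2-1| = 2
Sum: 3 + 2 + 4 + 1 + 1 + 2 + 4 + 2 = 19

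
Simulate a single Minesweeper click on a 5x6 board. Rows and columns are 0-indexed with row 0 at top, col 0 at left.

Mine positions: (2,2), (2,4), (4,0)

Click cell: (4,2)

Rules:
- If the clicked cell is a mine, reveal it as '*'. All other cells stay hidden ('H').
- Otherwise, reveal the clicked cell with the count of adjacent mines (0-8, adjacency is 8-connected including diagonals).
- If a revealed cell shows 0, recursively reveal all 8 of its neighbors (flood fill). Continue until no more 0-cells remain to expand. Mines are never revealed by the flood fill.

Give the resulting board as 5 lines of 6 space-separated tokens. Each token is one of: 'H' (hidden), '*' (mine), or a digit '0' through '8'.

H H H H H H
H H H H H H
H H H H H H
H 2 1 2 1 1
H 1 0 0 0 0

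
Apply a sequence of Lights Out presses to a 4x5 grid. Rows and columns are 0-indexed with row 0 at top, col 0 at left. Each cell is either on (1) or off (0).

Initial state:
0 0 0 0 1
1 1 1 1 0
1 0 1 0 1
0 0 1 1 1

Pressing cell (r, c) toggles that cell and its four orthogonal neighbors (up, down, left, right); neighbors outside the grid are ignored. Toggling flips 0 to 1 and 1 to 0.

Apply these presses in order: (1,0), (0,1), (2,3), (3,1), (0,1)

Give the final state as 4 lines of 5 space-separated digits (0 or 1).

Answer: 1 0 0 0 1
0 0 1 0 0
0 1 0 1 0
1 1 0 0 1

Derivation:
After press 1 at (1,0):
1 0 0 0 1
0 0 1 1 0
0 0 1 0 1
0 0 1 1 1

After press 2 at (0,1):
0 1 1 0 1
0 1 1 1 0
0 0 1 0 1
0 0 1 1 1

After press 3 at (2,3):
0 1 1 0 1
0 1 1 0 0
0 0 0 1 0
0 0 1 0 1

After press 4 at (3,1):
0 1 1 0 1
0 1 1 0 0
0 1 0 1 0
1 1 0 0 1

After press 5 at (0,1):
1 0 0 0 1
0 0 1 0 0
0 1 0 1 0
1 1 0 0 1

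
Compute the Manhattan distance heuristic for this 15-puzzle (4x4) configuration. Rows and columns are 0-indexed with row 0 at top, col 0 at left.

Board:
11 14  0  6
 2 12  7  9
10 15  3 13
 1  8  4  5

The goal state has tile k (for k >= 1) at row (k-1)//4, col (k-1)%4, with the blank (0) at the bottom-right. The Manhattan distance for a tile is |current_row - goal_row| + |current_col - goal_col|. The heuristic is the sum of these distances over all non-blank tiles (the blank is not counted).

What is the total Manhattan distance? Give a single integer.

Tile 11: (0,0)->(2,2) = 4
Tile 14: (0,1)->(3,1) = 3
Tile 6: (0,3)->(1,1) = 3
Tile 2: (1,0)->(0,1) = 2
Tile 12: (1,1)->(2,3) = 3
Tile 7: (1,2)->(1,2) = 0
Tile 9: (1,3)->(2,0) = 4
Tile 10: (2,0)->(2,1) = 1
Tile 15: (2,1)->(3,2) = 2
Tile 3: (2,2)->(0,2) = 2
Tile 13: (2,3)->(3,0) = 4
Tile 1: (3,0)->(0,0) = 3
Tile 8: (3,1)->(1,3) = 4
Tile 4: (3,2)->(0,3) = 4
Tile 5: (3,3)->(1,0) = 5
Sum: 4 + 3 + 3 + 2 + 3 + 0 + 4 + 1 + 2 + 2 + 4 + 3 + 4 + 4 + 5 = 44

Answer: 44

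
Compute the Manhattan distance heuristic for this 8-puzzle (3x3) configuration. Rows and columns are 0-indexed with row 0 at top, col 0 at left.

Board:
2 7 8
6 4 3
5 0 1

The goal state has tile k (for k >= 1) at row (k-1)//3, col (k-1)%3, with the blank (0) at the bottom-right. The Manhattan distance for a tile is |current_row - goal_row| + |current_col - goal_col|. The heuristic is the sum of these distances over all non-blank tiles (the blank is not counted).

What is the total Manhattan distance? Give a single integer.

Tile 2: at (0,0), goal (0,1), distance |0-0|+|0-1| = 1
Tile 7: at (0,1), goal (2,0), distance |0-2|+|1-0| = 3
Tile 8: at (0,2), goal (2,1), distance |0-2|+|2-1| = 3
Tile 6: at (1,0), goal (1,2), distance |1-1|+|0-2| = 2
Tile 4: at (1,1), goal (1,0), distance |1-1|+|1-0| = 1
Tile 3: at (1,2), goal (0,2), distance |1-0|+|2-2| = 1
Tile 5: at (2,0), goal (1,1), distance |2-1|+|0-1| = 2
Tile 1: at (2,2), goal (0,0), distance |2-0|+|2-0| = 4
Sum: 1 + 3 + 3 + 2 + 1 + 1 + 2 + 4 = 17

Answer: 17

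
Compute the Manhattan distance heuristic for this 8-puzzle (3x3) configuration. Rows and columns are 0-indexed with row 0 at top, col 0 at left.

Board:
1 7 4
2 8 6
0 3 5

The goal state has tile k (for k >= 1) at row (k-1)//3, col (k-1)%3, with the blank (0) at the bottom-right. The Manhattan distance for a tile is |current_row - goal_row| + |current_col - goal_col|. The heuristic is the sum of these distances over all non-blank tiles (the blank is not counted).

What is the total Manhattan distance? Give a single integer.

Answer: 14

Derivation:
Tile 1: at (0,0), goal (0,0), distance |0-0|+|0-0| = 0
Tile 7: at (0,1), goal (2,0), distance |0-2|+|1-0| = 3
Tile 4: at (0,2), goal (1,0), distance |0-1|+|2-0| = 3
Tile 2: at (1,0), goal (0,1), distance |1-0|+|0-1| = 2
Tile 8: at (1,1), goal (2,1), distance |1-2|+|1-1| = 1
Tile 6: at (1,2), goal (1,2), distance |1-1|+|2-2| = 0
Tile 3: at (2,1), goal (0,2), distance |2-0|+|1-2| = 3
Tile 5: at (2,2), goal (1,1), distance |2-1|+|2-1| = 2
Sum: 0 + 3 + 3 + 2 + 1 + 0 + 3 + 2 = 14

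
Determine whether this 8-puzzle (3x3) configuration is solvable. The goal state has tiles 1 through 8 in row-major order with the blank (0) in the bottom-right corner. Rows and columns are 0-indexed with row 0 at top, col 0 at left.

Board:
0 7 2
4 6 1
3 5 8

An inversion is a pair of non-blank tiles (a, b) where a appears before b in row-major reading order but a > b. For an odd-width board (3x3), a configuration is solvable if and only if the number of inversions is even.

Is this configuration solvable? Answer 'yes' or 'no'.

Answer: yes

Derivation:
Inversions (pairs i<j in row-major order where tile[i] > tile[j] > 0): 12
12 is even, so the puzzle is solvable.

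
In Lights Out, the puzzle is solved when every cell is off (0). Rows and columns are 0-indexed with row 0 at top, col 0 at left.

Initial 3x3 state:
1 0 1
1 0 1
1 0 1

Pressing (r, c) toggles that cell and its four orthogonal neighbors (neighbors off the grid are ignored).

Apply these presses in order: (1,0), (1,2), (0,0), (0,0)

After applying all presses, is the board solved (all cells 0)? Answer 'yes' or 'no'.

After press 1 at (1,0):
0 0 1
0 1 1
0 0 1

After press 2 at (1,2):
0 0 0
0 0 0
0 0 0

After press 3 at (0,0):
1 1 0
1 0 0
0 0 0

After press 4 at (0,0):
0 0 0
0 0 0
0 0 0

Lights still on: 0

Answer: yes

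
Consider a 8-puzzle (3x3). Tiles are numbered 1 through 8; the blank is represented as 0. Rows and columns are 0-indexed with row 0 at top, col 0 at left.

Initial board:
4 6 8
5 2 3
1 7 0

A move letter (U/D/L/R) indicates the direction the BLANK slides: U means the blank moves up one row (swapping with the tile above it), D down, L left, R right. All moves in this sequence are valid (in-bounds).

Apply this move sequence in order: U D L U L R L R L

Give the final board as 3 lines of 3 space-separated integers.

Answer: 4 6 8
0 5 3
1 2 7

Derivation:
After move 1 (U):
4 6 8
5 2 0
1 7 3

After move 2 (D):
4 6 8
5 2 3
1 7 0

After move 3 (L):
4 6 8
5 2 3
1 0 7

After move 4 (U):
4 6 8
5 0 3
1 2 7

After move 5 (L):
4 6 8
0 5 3
1 2 7

After move 6 (R):
4 6 8
5 0 3
1 2 7

After move 7 (L):
4 6 8
0 5 3
1 2 7

After move 8 (R):
4 6 8
5 0 3
1 2 7

After move 9 (L):
4 6 8
0 5 3
1 2 7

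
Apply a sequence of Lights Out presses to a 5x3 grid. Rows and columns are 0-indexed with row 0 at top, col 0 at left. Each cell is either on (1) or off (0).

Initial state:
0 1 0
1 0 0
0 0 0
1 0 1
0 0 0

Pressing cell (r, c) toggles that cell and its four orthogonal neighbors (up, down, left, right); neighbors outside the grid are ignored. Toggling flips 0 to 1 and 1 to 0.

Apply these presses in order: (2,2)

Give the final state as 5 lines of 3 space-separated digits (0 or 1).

After press 1 at (2,2):
0 1 0
1 0 1
0 1 1
1 0 0
0 0 0

Answer: 0 1 0
1 0 1
0 1 1
1 0 0
0 0 0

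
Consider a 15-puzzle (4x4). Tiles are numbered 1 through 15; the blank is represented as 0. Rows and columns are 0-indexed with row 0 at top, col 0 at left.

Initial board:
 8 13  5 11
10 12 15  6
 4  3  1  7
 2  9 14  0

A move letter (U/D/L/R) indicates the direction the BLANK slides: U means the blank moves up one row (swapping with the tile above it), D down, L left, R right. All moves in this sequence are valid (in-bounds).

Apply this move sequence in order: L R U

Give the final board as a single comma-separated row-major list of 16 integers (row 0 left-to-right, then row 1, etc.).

After move 1 (L):
 8 13  5 11
10 12 15  6
 4  3  1  7
 2  9  0 14

After move 2 (R):
 8 13  5 11
10 12 15  6
 4  3  1  7
 2  9 14  0

After move 3 (U):
 8 13  5 11
10 12 15  6
 4  3  1  0
 2  9 14  7

Answer: 8, 13, 5, 11, 10, 12, 15, 6, 4, 3, 1, 0, 2, 9, 14, 7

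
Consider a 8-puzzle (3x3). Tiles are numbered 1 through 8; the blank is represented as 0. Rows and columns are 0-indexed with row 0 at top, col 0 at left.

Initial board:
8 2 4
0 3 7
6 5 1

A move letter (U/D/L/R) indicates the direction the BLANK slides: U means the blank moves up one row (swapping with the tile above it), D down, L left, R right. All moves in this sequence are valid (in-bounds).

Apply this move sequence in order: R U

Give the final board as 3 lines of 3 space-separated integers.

After move 1 (R):
8 2 4
3 0 7
6 5 1

After move 2 (U):
8 0 4
3 2 7
6 5 1

Answer: 8 0 4
3 2 7
6 5 1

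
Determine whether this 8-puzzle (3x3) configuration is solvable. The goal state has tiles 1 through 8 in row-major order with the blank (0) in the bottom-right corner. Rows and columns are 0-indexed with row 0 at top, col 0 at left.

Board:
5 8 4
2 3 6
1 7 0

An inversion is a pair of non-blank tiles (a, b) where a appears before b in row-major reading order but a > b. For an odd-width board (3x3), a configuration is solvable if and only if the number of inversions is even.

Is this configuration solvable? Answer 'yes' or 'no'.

Answer: yes

Derivation:
Inversions (pairs i<j in row-major order where tile[i] > tile[j] > 0): 16
16 is even, so the puzzle is solvable.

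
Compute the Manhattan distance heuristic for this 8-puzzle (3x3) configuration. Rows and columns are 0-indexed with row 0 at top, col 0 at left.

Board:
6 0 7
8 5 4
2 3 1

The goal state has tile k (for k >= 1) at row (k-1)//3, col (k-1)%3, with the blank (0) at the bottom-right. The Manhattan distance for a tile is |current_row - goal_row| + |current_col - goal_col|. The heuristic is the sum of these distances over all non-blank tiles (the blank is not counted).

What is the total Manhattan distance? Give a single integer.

Answer: 21

Derivation:
Tile 6: at (0,0), goal (1,2), distance |0-1|+|0-2| = 3
Tile 7: at (0,2), goal (2,0), distance |0-2|+|2-0| = 4
Tile 8: at (1,0), goal (2,1), distance |1-2|+|0-1| = 2
Tile 5: at (1,1), goal (1,1), distance |1-1|+|1-1| = 0
Tile 4: at (1,2), goal (1,0), distance |1-1|+|2-0| = 2
Tile 2: at (2,0), goal (0,1), distance |2-0|+|0-1| = 3
Tile 3: at (2,1), goal (0,2), distance |2-0|+|1-2| = 3
Tile 1: at (2,2), goal (0,0), distance |2-0|+|2-0| = 4
Sum: 3 + 4 + 2 + 0 + 2 + 3 + 3 + 4 = 21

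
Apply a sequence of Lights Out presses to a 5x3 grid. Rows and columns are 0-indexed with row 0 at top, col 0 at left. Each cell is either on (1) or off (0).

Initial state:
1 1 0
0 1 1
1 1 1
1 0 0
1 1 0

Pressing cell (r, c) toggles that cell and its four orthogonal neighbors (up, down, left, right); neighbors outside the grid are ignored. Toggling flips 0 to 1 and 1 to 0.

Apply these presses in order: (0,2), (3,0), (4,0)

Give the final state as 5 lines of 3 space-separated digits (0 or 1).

Answer: 1 0 1
0 1 0
0 1 1
1 1 0
1 0 0

Derivation:
After press 1 at (0,2):
1 0 1
0 1 0
1 1 1
1 0 0
1 1 0

After press 2 at (3,0):
1 0 1
0 1 0
0 1 1
0 1 0
0 1 0

After press 3 at (4,0):
1 0 1
0 1 0
0 1 1
1 1 0
1 0 0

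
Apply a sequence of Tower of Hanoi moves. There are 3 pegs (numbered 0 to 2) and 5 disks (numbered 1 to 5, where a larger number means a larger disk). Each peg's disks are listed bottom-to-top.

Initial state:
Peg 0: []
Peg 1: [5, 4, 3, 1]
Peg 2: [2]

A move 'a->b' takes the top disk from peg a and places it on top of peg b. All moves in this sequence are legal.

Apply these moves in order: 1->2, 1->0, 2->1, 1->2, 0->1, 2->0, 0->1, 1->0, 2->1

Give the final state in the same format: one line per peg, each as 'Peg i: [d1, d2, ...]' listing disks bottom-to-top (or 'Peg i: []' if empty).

After move 1 (1->2):
Peg 0: []
Peg 1: [5, 4, 3]
Peg 2: [2, 1]

After move 2 (1->0):
Peg 0: [3]
Peg 1: [5, 4]
Peg 2: [2, 1]

After move 3 (2->1):
Peg 0: [3]
Peg 1: [5, 4, 1]
Peg 2: [2]

After move 4 (1->2):
Peg 0: [3]
Peg 1: [5, 4]
Peg 2: [2, 1]

After move 5 (0->1):
Peg 0: []
Peg 1: [5, 4, 3]
Peg 2: [2, 1]

After move 6 (2->0):
Peg 0: [1]
Peg 1: [5, 4, 3]
Peg 2: [2]

After move 7 (0->1):
Peg 0: []
Peg 1: [5, 4, 3, 1]
Peg 2: [2]

After move 8 (1->0):
Peg 0: [1]
Peg 1: [5, 4, 3]
Peg 2: [2]

After move 9 (2->1):
Peg 0: [1]
Peg 1: [5, 4, 3, 2]
Peg 2: []

Answer: Peg 0: [1]
Peg 1: [5, 4, 3, 2]
Peg 2: []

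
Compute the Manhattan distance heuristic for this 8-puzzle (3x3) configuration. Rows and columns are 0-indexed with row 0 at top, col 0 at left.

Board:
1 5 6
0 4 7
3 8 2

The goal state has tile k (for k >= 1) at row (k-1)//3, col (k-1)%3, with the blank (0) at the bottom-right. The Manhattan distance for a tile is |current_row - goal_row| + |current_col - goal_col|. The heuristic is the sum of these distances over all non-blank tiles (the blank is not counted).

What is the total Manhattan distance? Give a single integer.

Tile 1: at (0,0), goal (0,0), distance |0-0|+|0-0| = 0
Tile 5: at (0,1), goal (1,1), distance |0-1|+|1-1| = 1
Tile 6: at (0,2), goal (1,2), distance |0-1|+|2-2| = 1
Tile 4: at (1,1), goal (1,0), distance |1-1|+|1-0| = 1
Tile 7: at (1,2), goal (2,0), distance |1-2|+|2-0| = 3
Tile 3: at (2,0), goal (0,2), distance |2-0|+|0-2| = 4
Tile 8: at (2,1), goal (2,1), distance |2-2|+|1-1| = 0
Tile 2: at (2,2), goal (0,1), distance |2-0|+|2-1| = 3
Sum: 0 + 1 + 1 + 1 + 3 + 4 + 0 + 3 = 13

Answer: 13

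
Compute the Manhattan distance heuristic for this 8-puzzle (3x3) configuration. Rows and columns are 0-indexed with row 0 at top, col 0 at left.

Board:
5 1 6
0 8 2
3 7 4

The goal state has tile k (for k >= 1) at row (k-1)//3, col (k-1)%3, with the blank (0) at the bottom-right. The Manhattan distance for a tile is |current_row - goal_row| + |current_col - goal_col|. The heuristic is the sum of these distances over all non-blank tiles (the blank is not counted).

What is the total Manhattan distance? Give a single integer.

Tile 5: (0,0)->(1,1) = 2
Tile 1: (0,1)->(0,0) = 1
Tile 6: (0,2)->(1,2) = 1
Tile 8: (1,1)->(2,1) = 1
Tile 2: (1,2)->(0,1) = 2
Tile 3: (2,0)->(0,2) = 4
Tile 7: (2,1)->(2,0) = 1
Tile 4: (2,2)->(1,0) = 3
Sum: 2 + 1 + 1 + 1 + 2 + 4 + 1 + 3 = 15

Answer: 15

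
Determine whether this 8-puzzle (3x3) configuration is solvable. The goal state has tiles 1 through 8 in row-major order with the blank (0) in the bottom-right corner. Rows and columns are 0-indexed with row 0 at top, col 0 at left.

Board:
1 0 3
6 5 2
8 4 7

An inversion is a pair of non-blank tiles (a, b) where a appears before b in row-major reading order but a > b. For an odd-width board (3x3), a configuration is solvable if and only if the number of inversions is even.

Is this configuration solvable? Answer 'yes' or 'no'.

Inversions (pairs i<j in row-major order where tile[i] > tile[j] > 0): 8
8 is even, so the puzzle is solvable.

Answer: yes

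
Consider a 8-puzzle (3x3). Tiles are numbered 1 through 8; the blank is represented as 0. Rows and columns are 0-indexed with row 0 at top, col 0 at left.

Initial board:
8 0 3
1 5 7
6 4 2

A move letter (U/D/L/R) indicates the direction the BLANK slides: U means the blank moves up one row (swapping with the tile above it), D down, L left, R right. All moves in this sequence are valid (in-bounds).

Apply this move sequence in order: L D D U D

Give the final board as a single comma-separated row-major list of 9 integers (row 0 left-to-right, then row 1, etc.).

Answer: 1, 8, 3, 6, 5, 7, 0, 4, 2

Derivation:
After move 1 (L):
0 8 3
1 5 7
6 4 2

After move 2 (D):
1 8 3
0 5 7
6 4 2

After move 3 (D):
1 8 3
6 5 7
0 4 2

After move 4 (U):
1 8 3
0 5 7
6 4 2

After move 5 (D):
1 8 3
6 5 7
0 4 2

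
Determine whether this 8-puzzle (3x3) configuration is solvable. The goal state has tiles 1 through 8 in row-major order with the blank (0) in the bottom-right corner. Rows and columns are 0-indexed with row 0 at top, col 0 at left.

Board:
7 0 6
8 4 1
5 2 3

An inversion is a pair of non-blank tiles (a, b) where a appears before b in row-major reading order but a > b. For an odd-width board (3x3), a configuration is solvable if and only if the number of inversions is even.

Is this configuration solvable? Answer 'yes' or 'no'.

Inversions (pairs i<j in row-major order where tile[i] > tile[j] > 0): 21
21 is odd, so the puzzle is not solvable.

Answer: no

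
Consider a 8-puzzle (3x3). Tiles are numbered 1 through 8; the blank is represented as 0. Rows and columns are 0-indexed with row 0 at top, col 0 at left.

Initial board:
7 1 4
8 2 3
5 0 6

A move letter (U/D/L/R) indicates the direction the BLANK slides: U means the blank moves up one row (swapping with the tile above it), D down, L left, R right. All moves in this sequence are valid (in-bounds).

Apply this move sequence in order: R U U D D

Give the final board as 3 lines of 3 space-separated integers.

After move 1 (R):
7 1 4
8 2 3
5 6 0

After move 2 (U):
7 1 4
8 2 0
5 6 3

After move 3 (U):
7 1 0
8 2 4
5 6 3

After move 4 (D):
7 1 4
8 2 0
5 6 3

After move 5 (D):
7 1 4
8 2 3
5 6 0

Answer: 7 1 4
8 2 3
5 6 0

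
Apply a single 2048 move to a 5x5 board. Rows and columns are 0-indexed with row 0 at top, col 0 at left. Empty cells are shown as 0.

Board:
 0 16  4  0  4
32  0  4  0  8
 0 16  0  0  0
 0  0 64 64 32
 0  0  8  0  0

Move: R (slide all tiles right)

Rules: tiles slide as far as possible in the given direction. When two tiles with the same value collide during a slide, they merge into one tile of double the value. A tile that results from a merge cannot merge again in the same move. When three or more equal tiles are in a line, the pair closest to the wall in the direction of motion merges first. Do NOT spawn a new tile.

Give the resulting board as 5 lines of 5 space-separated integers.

Answer:   0   0   0  16   8
  0   0  32   4   8
  0   0   0   0  16
  0   0   0 128  32
  0   0   0   0   8

Derivation:
Slide right:
row 0: [0, 16, 4, 0, 4] -> [0, 0, 0, 16, 8]
row 1: [32, 0, 4, 0, 8] -> [0, 0, 32, 4, 8]
row 2: [0, 16, 0, 0, 0] -> [0, 0, 0, 0, 16]
row 3: [0, 0, 64, 64, 32] -> [0, 0, 0, 128, 32]
row 4: [0, 0, 8, 0, 0] -> [0, 0, 0, 0, 8]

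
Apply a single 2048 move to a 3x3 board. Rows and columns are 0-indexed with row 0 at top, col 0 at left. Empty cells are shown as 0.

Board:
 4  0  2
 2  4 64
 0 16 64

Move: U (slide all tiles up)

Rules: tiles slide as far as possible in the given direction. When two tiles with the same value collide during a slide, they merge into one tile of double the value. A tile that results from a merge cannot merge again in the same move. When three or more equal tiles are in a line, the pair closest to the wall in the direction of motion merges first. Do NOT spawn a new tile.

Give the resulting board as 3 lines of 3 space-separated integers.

Slide up:
col 0: [4, 2, 0] -> [4, 2, 0]
col 1: [0, 4, 16] -> [4, 16, 0]
col 2: [2, 64, 64] -> [2, 128, 0]

Answer:   4   4   2
  2  16 128
  0   0   0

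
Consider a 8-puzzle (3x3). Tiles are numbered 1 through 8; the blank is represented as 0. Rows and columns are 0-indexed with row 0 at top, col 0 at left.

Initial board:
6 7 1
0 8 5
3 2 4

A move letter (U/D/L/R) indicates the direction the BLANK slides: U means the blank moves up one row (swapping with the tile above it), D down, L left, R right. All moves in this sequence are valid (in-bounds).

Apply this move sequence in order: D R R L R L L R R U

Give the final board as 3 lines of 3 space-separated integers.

Answer: 6 7 1
3 8 0
2 4 5

Derivation:
After move 1 (D):
6 7 1
3 8 5
0 2 4

After move 2 (R):
6 7 1
3 8 5
2 0 4

After move 3 (R):
6 7 1
3 8 5
2 4 0

After move 4 (L):
6 7 1
3 8 5
2 0 4

After move 5 (R):
6 7 1
3 8 5
2 4 0

After move 6 (L):
6 7 1
3 8 5
2 0 4

After move 7 (L):
6 7 1
3 8 5
0 2 4

After move 8 (R):
6 7 1
3 8 5
2 0 4

After move 9 (R):
6 7 1
3 8 5
2 4 0

After move 10 (U):
6 7 1
3 8 0
2 4 5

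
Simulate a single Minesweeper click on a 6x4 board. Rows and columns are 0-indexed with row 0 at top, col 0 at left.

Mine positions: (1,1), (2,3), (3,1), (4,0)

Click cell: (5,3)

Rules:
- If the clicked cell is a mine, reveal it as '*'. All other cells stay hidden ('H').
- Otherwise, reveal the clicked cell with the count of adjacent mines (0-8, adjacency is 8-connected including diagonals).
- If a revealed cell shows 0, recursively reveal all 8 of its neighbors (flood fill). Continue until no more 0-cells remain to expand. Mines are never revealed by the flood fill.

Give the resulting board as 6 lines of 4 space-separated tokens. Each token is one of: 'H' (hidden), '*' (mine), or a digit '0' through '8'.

H H H H
H H H H
H H H H
H H 2 1
H 2 1 0
H 1 0 0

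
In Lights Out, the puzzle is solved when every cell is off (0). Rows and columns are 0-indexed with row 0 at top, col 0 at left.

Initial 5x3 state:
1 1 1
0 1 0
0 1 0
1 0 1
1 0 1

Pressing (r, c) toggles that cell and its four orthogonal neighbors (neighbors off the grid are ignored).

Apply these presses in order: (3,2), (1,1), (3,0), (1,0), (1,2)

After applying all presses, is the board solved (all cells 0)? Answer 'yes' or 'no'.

After press 1 at (3,2):
1 1 1
0 1 0
0 1 1
1 1 0
1 0 0

After press 2 at (1,1):
1 0 1
1 0 1
0 0 1
1 1 0
1 0 0

After press 3 at (3,0):
1 0 1
1 0 1
1 0 1
0 0 0
0 0 0

After press 4 at (1,0):
0 0 1
0 1 1
0 0 1
0 0 0
0 0 0

After press 5 at (1,2):
0 0 0
0 0 0
0 0 0
0 0 0
0 0 0

Lights still on: 0

Answer: yes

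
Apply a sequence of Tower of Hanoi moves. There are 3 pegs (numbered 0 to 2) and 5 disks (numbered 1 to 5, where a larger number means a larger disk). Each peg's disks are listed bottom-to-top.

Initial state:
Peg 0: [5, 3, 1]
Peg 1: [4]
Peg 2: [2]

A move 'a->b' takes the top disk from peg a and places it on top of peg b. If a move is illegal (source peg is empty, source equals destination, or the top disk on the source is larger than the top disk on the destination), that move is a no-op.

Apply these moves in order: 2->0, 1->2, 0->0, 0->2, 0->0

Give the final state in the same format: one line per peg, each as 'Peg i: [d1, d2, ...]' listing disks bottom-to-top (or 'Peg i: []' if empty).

After move 1 (2->0):
Peg 0: [5, 3, 1]
Peg 1: [4]
Peg 2: [2]

After move 2 (1->2):
Peg 0: [5, 3, 1]
Peg 1: [4]
Peg 2: [2]

After move 3 (0->0):
Peg 0: [5, 3, 1]
Peg 1: [4]
Peg 2: [2]

After move 4 (0->2):
Peg 0: [5, 3]
Peg 1: [4]
Peg 2: [2, 1]

After move 5 (0->0):
Peg 0: [5, 3]
Peg 1: [4]
Peg 2: [2, 1]

Answer: Peg 0: [5, 3]
Peg 1: [4]
Peg 2: [2, 1]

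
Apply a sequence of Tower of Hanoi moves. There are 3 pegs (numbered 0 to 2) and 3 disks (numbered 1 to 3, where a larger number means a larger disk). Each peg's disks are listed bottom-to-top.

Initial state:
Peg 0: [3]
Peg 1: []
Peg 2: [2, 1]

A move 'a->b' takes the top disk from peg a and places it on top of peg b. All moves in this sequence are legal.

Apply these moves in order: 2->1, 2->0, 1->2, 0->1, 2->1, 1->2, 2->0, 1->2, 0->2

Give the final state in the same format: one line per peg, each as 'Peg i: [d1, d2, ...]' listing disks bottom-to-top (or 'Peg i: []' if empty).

After move 1 (2->1):
Peg 0: [3]
Peg 1: [1]
Peg 2: [2]

After move 2 (2->0):
Peg 0: [3, 2]
Peg 1: [1]
Peg 2: []

After move 3 (1->2):
Peg 0: [3, 2]
Peg 1: []
Peg 2: [1]

After move 4 (0->1):
Peg 0: [3]
Peg 1: [2]
Peg 2: [1]

After move 5 (2->1):
Peg 0: [3]
Peg 1: [2, 1]
Peg 2: []

After move 6 (1->2):
Peg 0: [3]
Peg 1: [2]
Peg 2: [1]

After move 7 (2->0):
Peg 0: [3, 1]
Peg 1: [2]
Peg 2: []

After move 8 (1->2):
Peg 0: [3, 1]
Peg 1: []
Peg 2: [2]

After move 9 (0->2):
Peg 0: [3]
Peg 1: []
Peg 2: [2, 1]

Answer: Peg 0: [3]
Peg 1: []
Peg 2: [2, 1]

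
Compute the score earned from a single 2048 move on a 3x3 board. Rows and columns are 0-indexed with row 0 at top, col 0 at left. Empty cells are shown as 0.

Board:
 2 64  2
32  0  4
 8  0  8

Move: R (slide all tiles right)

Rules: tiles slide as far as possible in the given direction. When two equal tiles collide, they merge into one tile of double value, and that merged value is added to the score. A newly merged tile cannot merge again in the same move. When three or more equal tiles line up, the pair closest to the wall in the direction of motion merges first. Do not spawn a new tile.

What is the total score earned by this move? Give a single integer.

Answer: 16

Derivation:
Slide right:
row 0: [2, 64, 2] -> [2, 64, 2]  score +0 (running 0)
row 1: [32, 0, 4] -> [0, 32, 4]  score +0 (running 0)
row 2: [8, 0, 8] -> [0, 0, 16]  score +16 (running 16)
Board after move:
 2 64  2
 0 32  4
 0  0 16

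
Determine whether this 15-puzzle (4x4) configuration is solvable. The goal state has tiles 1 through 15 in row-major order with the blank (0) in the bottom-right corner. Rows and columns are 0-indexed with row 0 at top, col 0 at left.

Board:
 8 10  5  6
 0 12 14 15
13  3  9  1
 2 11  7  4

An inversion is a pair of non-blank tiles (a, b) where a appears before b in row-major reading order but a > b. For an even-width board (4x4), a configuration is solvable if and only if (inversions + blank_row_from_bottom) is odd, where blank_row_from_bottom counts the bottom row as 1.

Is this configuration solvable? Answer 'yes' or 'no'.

Answer: yes

Derivation:
Inversions: 62
Blank is in row 1 (0-indexed from top), which is row 3 counting from the bottom (bottom = 1).
62 + 3 = 65, which is odd, so the puzzle is solvable.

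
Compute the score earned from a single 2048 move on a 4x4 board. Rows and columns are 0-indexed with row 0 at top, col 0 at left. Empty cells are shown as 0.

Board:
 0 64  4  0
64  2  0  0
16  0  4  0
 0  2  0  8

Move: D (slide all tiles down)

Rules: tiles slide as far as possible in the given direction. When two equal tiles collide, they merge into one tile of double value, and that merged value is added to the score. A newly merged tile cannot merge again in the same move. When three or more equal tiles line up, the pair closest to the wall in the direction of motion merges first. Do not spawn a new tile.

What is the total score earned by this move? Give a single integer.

Slide down:
col 0: [0, 64, 16, 0] -> [0, 0, 64, 16]  score +0 (running 0)
col 1: [64, 2, 0, 2] -> [0, 0, 64, 4]  score +4 (running 4)
col 2: [4, 0, 4, 0] -> [0, 0, 0, 8]  score +8 (running 12)
col 3: [0, 0, 0, 8] -> [0, 0, 0, 8]  score +0 (running 12)
Board after move:
 0  0  0  0
 0  0  0  0
64 64  0  0
16  4  8  8

Answer: 12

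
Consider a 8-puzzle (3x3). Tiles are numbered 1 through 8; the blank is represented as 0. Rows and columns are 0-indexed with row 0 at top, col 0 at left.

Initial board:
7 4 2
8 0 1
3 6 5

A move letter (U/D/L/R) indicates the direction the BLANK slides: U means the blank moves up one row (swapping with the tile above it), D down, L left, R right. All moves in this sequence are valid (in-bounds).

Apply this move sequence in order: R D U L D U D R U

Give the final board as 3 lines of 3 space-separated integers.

After move 1 (R):
7 4 2
8 1 0
3 6 5

After move 2 (D):
7 4 2
8 1 5
3 6 0

After move 3 (U):
7 4 2
8 1 0
3 6 5

After move 4 (L):
7 4 2
8 0 1
3 6 5

After move 5 (D):
7 4 2
8 6 1
3 0 5

After move 6 (U):
7 4 2
8 0 1
3 6 5

After move 7 (D):
7 4 2
8 6 1
3 0 5

After move 8 (R):
7 4 2
8 6 1
3 5 0

After move 9 (U):
7 4 2
8 6 0
3 5 1

Answer: 7 4 2
8 6 0
3 5 1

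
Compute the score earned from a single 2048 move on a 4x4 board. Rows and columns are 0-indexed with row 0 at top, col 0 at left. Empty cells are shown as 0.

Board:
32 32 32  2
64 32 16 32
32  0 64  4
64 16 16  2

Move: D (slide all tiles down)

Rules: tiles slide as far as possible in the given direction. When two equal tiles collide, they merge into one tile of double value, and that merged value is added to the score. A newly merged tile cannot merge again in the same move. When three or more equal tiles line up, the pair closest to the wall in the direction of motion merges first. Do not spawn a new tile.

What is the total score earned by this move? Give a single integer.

Answer: 64

Derivation:
Slide down:
col 0: [32, 64, 32, 64] -> [32, 64, 32, 64]  score +0 (running 0)
col 1: [32, 32, 0, 16] -> [0, 0, 64, 16]  score +64 (running 64)
col 2: [32, 16, 64, 16] -> [32, 16, 64, 16]  score +0 (running 64)
col 3: [2, 32, 4, 2] -> [2, 32, 4, 2]  score +0 (running 64)
Board after move:
32  0 32  2
64  0 16 32
32 64 64  4
64 16 16  2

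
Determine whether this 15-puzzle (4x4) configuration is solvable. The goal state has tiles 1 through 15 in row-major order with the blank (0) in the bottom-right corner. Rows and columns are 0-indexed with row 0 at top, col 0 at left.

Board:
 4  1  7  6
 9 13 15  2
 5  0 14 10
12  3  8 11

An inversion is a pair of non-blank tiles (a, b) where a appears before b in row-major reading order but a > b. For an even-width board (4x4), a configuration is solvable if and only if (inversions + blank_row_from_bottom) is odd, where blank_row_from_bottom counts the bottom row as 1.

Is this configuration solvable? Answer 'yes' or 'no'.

Inversions: 40
Blank is in row 2 (0-indexed from top), which is row 2 counting from the bottom (bottom = 1).
40 + 2 = 42, which is even, so the puzzle is not solvable.

Answer: no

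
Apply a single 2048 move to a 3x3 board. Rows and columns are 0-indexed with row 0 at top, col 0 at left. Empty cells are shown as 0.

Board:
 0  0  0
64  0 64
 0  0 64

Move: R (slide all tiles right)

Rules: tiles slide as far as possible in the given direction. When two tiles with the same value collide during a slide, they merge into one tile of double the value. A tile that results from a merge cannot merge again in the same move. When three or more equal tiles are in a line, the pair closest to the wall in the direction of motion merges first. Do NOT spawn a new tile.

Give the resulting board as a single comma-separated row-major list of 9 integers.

Answer: 0, 0, 0, 0, 0, 128, 0, 0, 64

Derivation:
Slide right:
row 0: [0, 0, 0] -> [0, 0, 0]
row 1: [64, 0, 64] -> [0, 0, 128]
row 2: [0, 0, 64] -> [0, 0, 64]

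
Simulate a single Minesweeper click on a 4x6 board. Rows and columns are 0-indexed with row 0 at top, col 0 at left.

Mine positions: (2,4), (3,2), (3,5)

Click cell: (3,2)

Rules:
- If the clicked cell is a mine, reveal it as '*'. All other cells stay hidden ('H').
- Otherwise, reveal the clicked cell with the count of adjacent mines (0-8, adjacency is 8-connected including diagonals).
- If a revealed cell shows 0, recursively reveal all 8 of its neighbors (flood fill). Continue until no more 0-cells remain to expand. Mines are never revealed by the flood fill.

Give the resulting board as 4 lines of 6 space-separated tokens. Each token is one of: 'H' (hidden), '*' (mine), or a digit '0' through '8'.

H H H H H H
H H H H H H
H H H H H H
H H * H H H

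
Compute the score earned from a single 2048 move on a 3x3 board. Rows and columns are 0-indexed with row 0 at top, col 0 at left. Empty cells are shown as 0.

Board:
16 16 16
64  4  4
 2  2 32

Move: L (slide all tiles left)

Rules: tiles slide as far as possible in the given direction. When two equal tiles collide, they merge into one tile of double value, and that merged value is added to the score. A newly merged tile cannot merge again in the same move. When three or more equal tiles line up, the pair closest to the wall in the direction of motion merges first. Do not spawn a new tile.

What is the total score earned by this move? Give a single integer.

Slide left:
row 0: [16, 16, 16] -> [32, 16, 0]  score +32 (running 32)
row 1: [64, 4, 4] -> [64, 8, 0]  score +8 (running 40)
row 2: [2, 2, 32] -> [4, 32, 0]  score +4 (running 44)
Board after move:
32 16  0
64  8  0
 4 32  0

Answer: 44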